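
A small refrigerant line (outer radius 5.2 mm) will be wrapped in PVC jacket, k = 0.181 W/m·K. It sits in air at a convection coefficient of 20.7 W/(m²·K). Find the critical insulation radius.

For a cylinder r_cr = k/h = 0.181/20.7
r_cr = 8.74 mm; since the bare radius (5.2 mm) is below r_cr, adding a thin layer of insulation will *increase* heat loss.

r_cr ≈ 8.74 mm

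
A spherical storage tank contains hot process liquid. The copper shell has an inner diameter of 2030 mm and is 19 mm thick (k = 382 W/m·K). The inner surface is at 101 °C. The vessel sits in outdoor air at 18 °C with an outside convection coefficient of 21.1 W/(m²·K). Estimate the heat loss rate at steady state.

Radial (spherical) resistances in series:
R_copper shell = (1/1.015 − 1/1.034)/(4π×382) = 3.771×10^-6 K/W
R_outer film = 1/(h·4πr_o²) = 1/(21.1×4π×1.034²) = 0.003527 K/W
R_total = 0.003531 K/W
Q = ΔT/R_total = 83/0.003531

Q ≈ 23500 W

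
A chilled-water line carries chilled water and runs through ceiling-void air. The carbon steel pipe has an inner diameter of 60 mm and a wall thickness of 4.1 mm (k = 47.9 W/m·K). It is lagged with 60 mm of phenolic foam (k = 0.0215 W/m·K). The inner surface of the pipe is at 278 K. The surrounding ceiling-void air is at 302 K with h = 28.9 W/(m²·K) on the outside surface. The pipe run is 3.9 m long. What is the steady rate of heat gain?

Radial resistances (cylindrical: R_cond = ln(r_o/r_i)/(2πkL), R_conv = 1/(h·2πrL)):
R_carbon steel pipe wall = ln(34.1/30)/(2π×47.9×3.9) = 1.091×10^-4 K/W
R_phenolic foam = ln(94.1/34.1)/(2π×0.0215×3.9) = 1.927 K/W
R_outer film = 1/(h_o·2πr_oL) = 1/(28.9×2π×0.0941×3.9) = 0.01501 K/W
R_total = 1.942 K/W
Q = ΔT/R_total = 24/1.942

Q ≈ 12.4 W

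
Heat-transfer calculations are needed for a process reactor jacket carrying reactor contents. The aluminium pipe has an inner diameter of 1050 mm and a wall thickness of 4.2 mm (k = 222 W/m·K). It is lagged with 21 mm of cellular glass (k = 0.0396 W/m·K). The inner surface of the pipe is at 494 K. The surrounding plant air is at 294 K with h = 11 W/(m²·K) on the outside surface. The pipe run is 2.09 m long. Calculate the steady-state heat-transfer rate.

Cylindrical conduction, so R = ln(r₂/r₁)/(2πkL) per layer, in series:
R_aluminium pipe wall = ln(529.2/525)/(2π×222×2.09) = 2.733×10^-6 K/W
R_cellular glass = ln(550.2/529.2)/(2π×0.0396×2.09) = 0.07483 K/W
R_outer film = 1/(h_o·2πr_oL) = 1/(11×2π×0.5502×2.09) = 0.01258 K/W
R_total = 0.08742 K/W
Q = ΔT/R_total = 200/0.08742

Q ≈ 2290 W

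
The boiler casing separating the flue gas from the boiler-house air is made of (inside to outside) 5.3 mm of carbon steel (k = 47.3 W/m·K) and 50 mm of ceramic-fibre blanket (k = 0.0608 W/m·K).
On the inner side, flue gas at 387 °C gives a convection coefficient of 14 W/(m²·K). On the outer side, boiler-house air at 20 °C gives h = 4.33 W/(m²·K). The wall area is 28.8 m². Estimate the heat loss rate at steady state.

Q ≈ 9400 W

Using the resistance-network approach (series):
R_inner film = 1/(h_i·A) = 1/(14×28.8) = 0.00248 K/W
R_carbon steel = L/(kA) = 0.0053/(47.3×28.8) = 3.891×10^-6 K/W
R_ceramic-fibre blanket = L/(kA) = 0.05/(0.0608×28.8) = 0.02855 K/W
R_outer film = 1/(h_o·A) = 1/(4.33×28.8) = 0.008019 K/W
R_total = 0.03906 K/W
Q = ΔT / R_total = 367 / 0.03906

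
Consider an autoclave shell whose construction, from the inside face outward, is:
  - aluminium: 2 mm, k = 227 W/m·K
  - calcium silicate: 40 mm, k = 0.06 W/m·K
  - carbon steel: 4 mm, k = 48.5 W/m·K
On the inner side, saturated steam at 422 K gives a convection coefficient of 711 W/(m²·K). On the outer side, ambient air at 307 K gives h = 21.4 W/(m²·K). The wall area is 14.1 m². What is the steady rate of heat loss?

Treating each layer as a thermal resistance in series:
R_inner film = 1/(h_i·A) = 1/(711×14.1) = 9.975×10^-5 K/W
R_aluminium = L/(kA) = 0.002/(227×14.1) = 6.249×10^-7 K/W
R_calcium silicate = L/(kA) = 0.04/(0.06×14.1) = 0.04728 K/W
R_carbon steel = L/(kA) = 0.004/(48.5×14.1) = 5.849×10^-6 K/W
R_outer film = 1/(h_o·A) = 1/(21.4×14.1) = 0.003314 K/W
R_total = 0.0507 K/W
Q = ΔT / R_total = 115 / 0.0507

Q ≈ 2270 W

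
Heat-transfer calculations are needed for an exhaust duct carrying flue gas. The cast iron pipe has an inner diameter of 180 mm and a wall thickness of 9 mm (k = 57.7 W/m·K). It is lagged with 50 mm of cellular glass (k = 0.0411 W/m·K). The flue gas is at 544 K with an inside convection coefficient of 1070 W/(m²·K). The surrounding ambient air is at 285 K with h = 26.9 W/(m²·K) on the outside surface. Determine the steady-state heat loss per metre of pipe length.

q′ ≈ 159 W/m

Radial resistances (cylindrical: R_cond = ln(r_o/r_i)/(2πkL), R_conv = 1/(h·2πrL)):
R_inner film = 1/(h_i·2πr₁L) = 1/(1070×2π×0.09×1) = 0.001653 K/W
R_cast iron pipe wall = ln(99/90)/(2π×57.7×1) = 2.629×10^-4 K/W
R_cellular glass = ln(149/99)/(2π×0.0411×1) = 1.583 K/W
R_outer film = 1/(h_o·2πr_oL) = 1/(26.9×2π×0.149×1) = 0.03971 K/W
R_total = 1.625 K/W
Q = ΔT/R_total = 259/1.625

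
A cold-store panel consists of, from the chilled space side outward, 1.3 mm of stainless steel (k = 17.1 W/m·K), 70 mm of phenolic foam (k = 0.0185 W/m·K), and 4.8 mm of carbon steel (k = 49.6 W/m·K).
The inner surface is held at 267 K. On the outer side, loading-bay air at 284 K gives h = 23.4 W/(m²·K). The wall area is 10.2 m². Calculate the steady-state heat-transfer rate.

Q ≈ 45.3 W

Using the resistance-network approach (series):
R_stainless steel = L/(kA) = 0.0013/(17.1×10.2) = 7.453×10^-6 K/W
R_phenolic foam = L/(kA) = 0.07/(0.0185×10.2) = 0.371 K/W
R_carbon steel = L/(kA) = 0.0048/(49.6×10.2) = 9.488×10^-6 K/W
R_outer film = 1/(h_o·A) = 1/(23.4×10.2) = 0.00419 K/W
R_total = 0.3752 K/W
Q = ΔT / R_total = 17 / 0.3752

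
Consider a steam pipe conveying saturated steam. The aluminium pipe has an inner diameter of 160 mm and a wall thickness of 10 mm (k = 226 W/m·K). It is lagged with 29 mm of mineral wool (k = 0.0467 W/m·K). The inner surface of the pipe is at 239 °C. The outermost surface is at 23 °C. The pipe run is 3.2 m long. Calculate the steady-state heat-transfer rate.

Q ≈ 726 W

Per-layer cylindrical resistances, series-summed:
R_aluminium pipe wall = ln(90/80)/(2π×226×3.2) = 2.592×10^-5 K/W
R_mineral wool = ln(119/90)/(2π×0.0467×3.2) = 0.2975 K/W
R_total = 0.2975 K/W
Q = ΔT/R_total = 216/0.2975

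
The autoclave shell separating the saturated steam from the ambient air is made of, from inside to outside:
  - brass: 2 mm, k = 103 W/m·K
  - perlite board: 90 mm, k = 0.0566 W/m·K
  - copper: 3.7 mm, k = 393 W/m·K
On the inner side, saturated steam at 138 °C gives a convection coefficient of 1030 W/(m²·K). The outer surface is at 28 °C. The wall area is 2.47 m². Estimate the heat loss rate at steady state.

Q ≈ 171 W

Treating each layer as a thermal resistance in series:
R_inner film = 1/(h_i·A) = 1/(1030×2.47) = 3.931×10^-4 K/W
R_brass = L/(kA) = 0.002/(103×2.47) = 7.861×10^-6 K/W
R_perlite board = L/(kA) = 0.09/(0.0566×2.47) = 0.6438 K/W
R_copper = L/(kA) = 0.0037/(393×2.47) = 3.812×10^-6 K/W
R_total = 0.6442 K/W
Q = ΔT / R_total = 110 / 0.6442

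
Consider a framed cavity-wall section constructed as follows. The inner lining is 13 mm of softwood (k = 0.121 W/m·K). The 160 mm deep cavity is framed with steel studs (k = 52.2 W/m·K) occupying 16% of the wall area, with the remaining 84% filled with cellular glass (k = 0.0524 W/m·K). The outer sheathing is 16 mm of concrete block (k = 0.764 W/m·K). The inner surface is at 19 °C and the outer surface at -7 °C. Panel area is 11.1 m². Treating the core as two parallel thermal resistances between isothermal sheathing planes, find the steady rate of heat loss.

Sheathing layers in series; stud and cavity paths in parallel between them.
R_inner = 0.013/(0.121×11.1) = 0.009679 K/W
R_stud  = 0.16/(52.2×0.16×11.1) = 0.001726 K/W
R_cav   = 0.16/(0.0524×0.84×11.1) = 0.3275 K/W
1/R_core = 1/R_stud + 1/R_cav → R_core = 0.001717 K/W
R_outer = 0.016/(0.764×11.1) = 0.001887 K/W
R_total = 0.01328 K/W
Q = ΔT/R_total = 26/0.01328

Q ≈ 1960 W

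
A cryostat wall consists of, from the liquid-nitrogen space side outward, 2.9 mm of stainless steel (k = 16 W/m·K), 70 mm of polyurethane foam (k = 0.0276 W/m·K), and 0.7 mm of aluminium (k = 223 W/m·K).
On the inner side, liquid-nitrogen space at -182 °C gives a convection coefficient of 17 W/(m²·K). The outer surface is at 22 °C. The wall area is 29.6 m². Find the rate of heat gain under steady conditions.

Q ≈ 2330 W

Using the resistance-network approach (series):
R_inner film = 1/(h_i·A) = 1/(17×29.6) = 0.001987 K/W
R_stainless steel = L/(kA) = 0.0029/(16×29.6) = 6.123×10^-6 K/W
R_polyurethane foam = L/(kA) = 0.07/(0.0276×29.6) = 0.08568 K/W
R_aluminium = L/(kA) = 0.0007/(223×29.6) = 1.06×10^-7 K/W
R_total = 0.08768 K/W
Q = ΔT / R_total = 204 / 0.08768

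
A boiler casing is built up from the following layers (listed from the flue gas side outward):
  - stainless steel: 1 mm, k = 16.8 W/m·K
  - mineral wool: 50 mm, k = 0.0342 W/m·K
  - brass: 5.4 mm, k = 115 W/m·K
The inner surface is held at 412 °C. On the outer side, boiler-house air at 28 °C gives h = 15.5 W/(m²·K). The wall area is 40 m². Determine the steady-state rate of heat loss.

Q ≈ 10100 W

Using the resistance-network approach (series):
R_stainless steel = L/(kA) = 0.001/(16.8×40) = 1.488×10^-6 K/W
R_mineral wool = L/(kA) = 0.05/(0.0342×40) = 0.03655 K/W
R_brass = L/(kA) = 0.0054/(115×40) = 1.174×10^-6 K/W
R_outer film = 1/(h_o·A) = 1/(15.5×40) = 0.001613 K/W
R_total = 0.03817 K/W
Q = ΔT / R_total = 384 / 0.03817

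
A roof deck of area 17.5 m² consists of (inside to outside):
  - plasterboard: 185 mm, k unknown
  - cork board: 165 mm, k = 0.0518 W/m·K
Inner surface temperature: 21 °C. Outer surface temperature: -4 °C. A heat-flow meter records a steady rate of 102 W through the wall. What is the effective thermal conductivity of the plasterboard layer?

Model the wall as resistances in series:
R_cork board = L/(kA) = 0.165/(0.0518×17.5) = 0.182 K/W
Sum of known resistances R_other = 0.182 K/W
Total R = ΔT/Q = 25/102 = 0.2451 K/W
R_plasterboard = R_total − R_other = 0.06308 K/W
k = L/(R·A) = 0.185/(0.06308×17.5)

k ≈ 0.168 W/(m·K)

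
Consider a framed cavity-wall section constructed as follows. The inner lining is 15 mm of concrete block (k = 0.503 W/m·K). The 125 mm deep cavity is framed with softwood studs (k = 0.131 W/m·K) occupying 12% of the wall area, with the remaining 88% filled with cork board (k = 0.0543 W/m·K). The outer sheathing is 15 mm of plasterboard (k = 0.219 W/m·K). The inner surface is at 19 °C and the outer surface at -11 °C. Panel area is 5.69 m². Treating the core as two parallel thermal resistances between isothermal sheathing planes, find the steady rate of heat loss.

Sheathing layers in series; stud and cavity paths in parallel between them.
R_inner = 0.015/(0.503×5.69) = 0.005241 K/W
R_stud  = 0.125/(0.131×0.12×5.69) = 1.397 K/W
R_cav   = 0.125/(0.0543×0.88×5.69) = 0.4597 K/W
1/R_core = 1/R_stud + 1/R_cav → R_core = 0.3459 K/W
R_outer = 0.015/(0.219×5.69) = 0.01204 K/W
R_total = 0.3632 K/W
Q = ΔT/R_total = 30/0.3632

Q ≈ 82.6 W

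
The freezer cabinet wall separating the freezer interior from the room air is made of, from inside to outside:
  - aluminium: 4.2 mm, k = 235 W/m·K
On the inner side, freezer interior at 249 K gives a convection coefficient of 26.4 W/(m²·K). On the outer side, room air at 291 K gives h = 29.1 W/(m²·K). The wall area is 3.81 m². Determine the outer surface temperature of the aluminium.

Using the resistance-network approach (series):
R_inner film = 1/(h_i·A) = 1/(26.4×3.81) = 0.009942 K/W
R_aluminium = L/(kA) = 0.0042/(235×3.81) = 4.691×10^-6 K/W
R_outer film = 1/(h_o·A) = 1/(29.1×3.81) = 0.009019 K/W
R_total = 0.01897 K/W;  Q = ΔT/R_total = 42/0.01897 = 2214 W
T_interface = T_inner + Q·ΣR(inner→interface) = 249 + 2210×0.009947

T ≈ 271 K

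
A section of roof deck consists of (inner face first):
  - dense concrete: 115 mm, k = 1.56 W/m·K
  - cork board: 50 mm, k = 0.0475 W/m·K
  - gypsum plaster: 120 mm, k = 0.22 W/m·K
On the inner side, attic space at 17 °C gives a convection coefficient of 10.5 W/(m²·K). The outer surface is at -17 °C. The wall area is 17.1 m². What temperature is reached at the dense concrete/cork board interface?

Using the resistance-network approach (series):
R_inner film = 1/(h_i·A) = 1/(10.5×17.1) = 0.005569 K/W
R_dense concrete = L/(kA) = 0.115/(1.56×17.1) = 0.004311 K/W
R_cork board = L/(kA) = 0.05/(0.0475×17.1) = 0.06156 K/W
R_gypsum plaster = L/(kA) = 0.12/(0.22×17.1) = 0.0319 K/W
R_total = 0.1033 K/W;  Q = ΔT/R_total = 34/0.1033 = 329 W
T_interface = T_inner − Q·ΣR(inner→interface) = 17 − 329×0.00988

T ≈ 13.7 °C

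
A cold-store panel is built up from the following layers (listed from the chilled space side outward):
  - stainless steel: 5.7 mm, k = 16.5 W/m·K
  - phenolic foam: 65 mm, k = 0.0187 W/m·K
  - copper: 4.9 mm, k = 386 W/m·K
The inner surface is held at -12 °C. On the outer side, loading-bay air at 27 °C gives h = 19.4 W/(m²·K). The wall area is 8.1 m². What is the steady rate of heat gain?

Q ≈ 89.5 W

Thermal resistances in series:
R_stainless steel = L/(kA) = 0.0057/(16.5×8.1) = 4.265×10^-5 K/W
R_phenolic foam = L/(kA) = 0.065/(0.0187×8.1) = 0.4291 K/W
R_copper = L/(kA) = 0.0049/(386×8.1) = 1.567×10^-6 K/W
R_outer film = 1/(h_o·A) = 1/(19.4×8.1) = 0.006364 K/W
R_total = 0.4355 K/W
Q = ΔT / R_total = 39 / 0.4355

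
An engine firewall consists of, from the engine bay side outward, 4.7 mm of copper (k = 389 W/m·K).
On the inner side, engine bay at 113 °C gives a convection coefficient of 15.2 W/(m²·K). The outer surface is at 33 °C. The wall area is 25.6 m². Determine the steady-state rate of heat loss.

Thermal resistances in series:
R_inner film = 1/(h_i·A) = 1/(15.2×25.6) = 0.00257 K/W
R_copper = L/(kA) = 0.0047/(389×25.6) = 4.72×10^-7 K/W
R_total = 0.00257 K/W
Q = ΔT / R_total = 80 / 0.00257

Q ≈ 31100 W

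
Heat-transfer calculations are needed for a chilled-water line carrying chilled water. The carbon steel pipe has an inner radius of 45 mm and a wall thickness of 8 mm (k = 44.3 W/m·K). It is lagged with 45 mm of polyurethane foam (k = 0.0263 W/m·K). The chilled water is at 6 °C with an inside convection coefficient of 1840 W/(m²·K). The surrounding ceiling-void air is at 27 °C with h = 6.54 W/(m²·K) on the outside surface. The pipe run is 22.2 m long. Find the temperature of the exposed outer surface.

T ≈ 25.7 °C

Per-layer cylindrical resistances, series-summed:
R_inner film = 1/(h_i·2πr₁L) = 1/(1840×2π×0.045×22.2) = 8.658×10^-5 K/W
R_carbon steel pipe wall = ln(53/45)/(2π×44.3×22.2) = 2.648×10^-5 K/W
R_polyurethane foam = ln(98/53)/(2π×0.0263×22.2) = 0.1676 K/W
R_outer film = 1/(h_o·2πr_oL) = 1/(6.54×2π×0.098×22.2) = 0.01119 K/W
R_total = 0.1789 K/W
Q = ΔT/R_total = 21/0.1789
Q = 117 W
T_interface = T_inner + Q·ΣR(inner→interface) = 6 + 117×0.1677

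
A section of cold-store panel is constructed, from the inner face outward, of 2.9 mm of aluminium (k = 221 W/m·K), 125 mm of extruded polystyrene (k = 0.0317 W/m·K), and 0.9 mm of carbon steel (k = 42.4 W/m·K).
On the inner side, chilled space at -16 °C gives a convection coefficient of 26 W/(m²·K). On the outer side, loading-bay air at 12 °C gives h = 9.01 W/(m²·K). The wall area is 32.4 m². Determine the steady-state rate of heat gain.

Q ≈ 222 W

Model the wall as resistances in series:
R_inner film = 1/(h_i·A) = 1/(26×32.4) = 0.001187 K/W
R_aluminium = L/(kA) = 0.0029/(221×32.4) = 4.05×10^-7 K/W
R_extruded polystyrene = L/(kA) = 0.125/(0.0317×32.4) = 0.1217 K/W
R_carbon steel = L/(kA) = 0.0009/(42.4×32.4) = 6.551×10^-7 K/W
R_outer film = 1/(h_o·A) = 1/(9.01×32.4) = 0.003426 K/W
R_total = 0.1263 K/W
Q = ΔT / R_total = 28 / 0.1263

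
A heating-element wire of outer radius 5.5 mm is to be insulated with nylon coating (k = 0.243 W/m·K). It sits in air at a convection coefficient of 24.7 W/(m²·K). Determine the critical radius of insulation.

For a cylinder r_cr = k/h = 0.243/24.7
r_cr = 9.84 mm; since the bare radius (5.5 mm) is below r_cr, adding a thin layer of insulation will *increase* heat loss.

r_cr ≈ 9.84 mm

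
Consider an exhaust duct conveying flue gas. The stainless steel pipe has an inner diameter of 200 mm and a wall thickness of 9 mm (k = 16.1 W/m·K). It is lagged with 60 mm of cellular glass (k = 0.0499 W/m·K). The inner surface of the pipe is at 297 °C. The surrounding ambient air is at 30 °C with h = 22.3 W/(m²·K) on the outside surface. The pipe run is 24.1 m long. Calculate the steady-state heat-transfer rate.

Cylindrical conduction, so R = ln(r₂/r₁)/(2πkL) per layer, in series:
R_stainless steel pipe wall = ln(109/100)/(2π×16.1×24.1) = 3.535×10^-5 K/W
R_cellular glass = ln(169/109)/(2π×0.0499×24.1) = 0.05804 K/W
R_outer film = 1/(h_o·2πr_oL) = 1/(22.3×2π×0.169×24.1) = 0.001752 K/W
R_total = 0.05983 K/W
Q = ΔT/R_total = 267/0.05983

Q ≈ 4460 W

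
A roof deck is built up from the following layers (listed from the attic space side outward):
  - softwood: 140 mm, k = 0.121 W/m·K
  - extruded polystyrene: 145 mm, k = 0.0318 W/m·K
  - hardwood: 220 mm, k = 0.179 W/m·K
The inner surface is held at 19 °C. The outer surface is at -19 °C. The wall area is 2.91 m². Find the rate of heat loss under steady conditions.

Q ≈ 15.9 W

Thermal resistances in series:
R_softwood = L/(kA) = 0.14/(0.121×2.91) = 0.3976 K/W
R_extruded polystyrene = L/(kA) = 0.145/(0.0318×2.91) = 1.567 K/W
R_hardwood = L/(kA) = 0.22/(0.179×2.91) = 0.4224 K/W
R_total = 2.387 K/W
Q = ΔT / R_total = 38 / 2.387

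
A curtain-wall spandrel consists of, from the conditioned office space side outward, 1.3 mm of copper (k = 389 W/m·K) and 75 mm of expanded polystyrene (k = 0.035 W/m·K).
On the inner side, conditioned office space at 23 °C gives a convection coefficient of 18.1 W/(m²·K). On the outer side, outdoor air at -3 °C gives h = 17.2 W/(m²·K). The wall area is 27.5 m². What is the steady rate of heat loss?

Q ≈ 317 W

Treating each layer as a thermal resistance in series:
R_inner film = 1/(h_i·A) = 1/(18.1×27.5) = 0.002009 K/W
R_copper = L/(kA) = 0.0013/(389×27.5) = 1.215×10^-7 K/W
R_expanded polystyrene = L/(kA) = 0.075/(0.035×27.5) = 0.07792 K/W
R_outer film = 1/(h_o·A) = 1/(17.2×27.5) = 0.002114 K/W
R_total = 0.08205 K/W
Q = ΔT / R_total = 26 / 0.08205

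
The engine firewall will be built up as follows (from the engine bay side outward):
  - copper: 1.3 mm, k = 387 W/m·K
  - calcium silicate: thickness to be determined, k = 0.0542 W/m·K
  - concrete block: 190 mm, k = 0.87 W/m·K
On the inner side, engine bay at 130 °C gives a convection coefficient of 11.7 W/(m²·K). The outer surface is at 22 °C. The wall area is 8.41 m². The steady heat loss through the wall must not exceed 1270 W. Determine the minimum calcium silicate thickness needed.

Series thermal resistances:
R_inner film = 1/(h_i·A) = 1/(11.7×8.41) = 0.01016 K/W
R_copper = L/(kA) = 0.0013/(387×8.41) = 3.994×10^-7 K/W
R_concrete block = L/(kA) = 0.19/(0.87×8.41) = 0.02597 K/W
Sum of the known resistances R_other = 0.03613 K/W
Required total resistance R_tot = ΔT/Q_allow = 108/1270 = 0.08504 K/W
R_calcium silicate = R_tot − R_other = 0.04891 K/W
L = R·k·A = 0.04891×0.0542×8.41

L ≈ 22.3 mm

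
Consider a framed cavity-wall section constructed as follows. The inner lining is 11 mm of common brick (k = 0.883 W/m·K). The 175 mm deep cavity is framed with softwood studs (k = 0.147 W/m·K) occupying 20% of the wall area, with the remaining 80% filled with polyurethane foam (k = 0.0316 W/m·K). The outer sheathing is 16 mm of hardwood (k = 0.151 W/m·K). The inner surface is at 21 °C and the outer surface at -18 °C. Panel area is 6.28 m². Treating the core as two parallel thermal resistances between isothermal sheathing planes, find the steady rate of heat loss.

Sheathing layers in series; stud and cavity paths in parallel between them.
R_inner = 0.011/(0.883×6.28) = 0.001984 K/W
R_stud  = 0.175/(0.147×0.2×6.28) = 0.9478 K/W
R_cav   = 0.175/(0.0316×0.8×6.28) = 1.102 K/W
1/R_core = 1/R_stud + 1/R_cav → R_core = 0.5096 K/W
R_outer = 0.016/(0.151×6.28) = 0.01687 K/W
R_total = 0.5285 K/W
Q = ΔT/R_total = 39/0.5285

Q ≈ 73.8 W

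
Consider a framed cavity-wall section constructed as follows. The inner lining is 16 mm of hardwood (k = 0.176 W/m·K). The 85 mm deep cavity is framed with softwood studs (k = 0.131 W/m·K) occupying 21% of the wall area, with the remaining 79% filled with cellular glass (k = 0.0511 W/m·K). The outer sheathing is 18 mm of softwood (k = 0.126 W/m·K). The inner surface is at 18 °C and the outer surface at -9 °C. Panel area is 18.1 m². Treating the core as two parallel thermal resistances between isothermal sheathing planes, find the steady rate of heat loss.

Q ≈ 329 W

Sheathing layers in series; stud and cavity paths in parallel between them.
R_inner = 0.016/(0.176×18.1) = 0.005023 K/W
R_stud  = 0.085/(0.131×0.21×18.1) = 0.1707 K/W
R_cav   = 0.085/(0.0511×0.79×18.1) = 0.1163 K/W
1/R_core = 1/R_stud + 1/R_cav → R_core = 0.06918 K/W
R_outer = 0.018/(0.126×18.1) = 0.007893 K/W
R_total = 0.0821 K/W
Q = ΔT/R_total = 27/0.0821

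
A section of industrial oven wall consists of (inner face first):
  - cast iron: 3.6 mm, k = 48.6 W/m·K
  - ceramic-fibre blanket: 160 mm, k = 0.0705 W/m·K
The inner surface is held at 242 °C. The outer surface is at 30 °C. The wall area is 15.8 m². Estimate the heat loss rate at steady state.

Model the wall as resistances in series:
R_cast iron = L/(kA) = 0.0036/(48.6×15.8) = 4.688×10^-6 K/W
R_ceramic-fibre blanket = L/(kA) = 0.16/(0.0705×15.8) = 0.1436 K/W
R_total = 0.1436 K/W
Q = ΔT / R_total = 212 / 0.1436

Q ≈ 1480 W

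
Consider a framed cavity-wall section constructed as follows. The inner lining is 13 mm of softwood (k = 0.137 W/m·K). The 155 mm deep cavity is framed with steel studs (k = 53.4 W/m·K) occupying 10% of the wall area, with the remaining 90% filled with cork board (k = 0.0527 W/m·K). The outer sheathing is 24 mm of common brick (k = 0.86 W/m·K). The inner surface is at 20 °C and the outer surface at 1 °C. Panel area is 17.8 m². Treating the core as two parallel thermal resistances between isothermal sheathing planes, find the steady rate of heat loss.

Sheathing layers in series; stud and cavity paths in parallel between them.
R_inner = 0.013/(0.137×17.8) = 0.005331 K/W
R_stud  = 0.155/(53.4×0.1×17.8) = 0.001631 K/W
R_cav   = 0.155/(0.0527×0.9×17.8) = 0.1836 K/W
1/R_core = 1/R_stud + 1/R_cav → R_core = 0.001616 K/W
R_outer = 0.024/(0.86×17.8) = 0.001568 K/W
R_total = 0.008515 K/W
Q = ΔT/R_total = 19/0.008515

Q ≈ 2230 W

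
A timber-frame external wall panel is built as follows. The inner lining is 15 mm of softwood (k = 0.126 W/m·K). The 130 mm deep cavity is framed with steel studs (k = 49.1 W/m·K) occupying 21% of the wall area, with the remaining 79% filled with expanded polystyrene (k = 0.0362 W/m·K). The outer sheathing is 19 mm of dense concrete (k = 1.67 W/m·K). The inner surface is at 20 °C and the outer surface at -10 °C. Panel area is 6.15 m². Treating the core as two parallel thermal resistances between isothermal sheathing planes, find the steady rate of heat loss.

Sheathing layers in series; stud and cavity paths in parallel between them.
R_inner = 0.015/(0.126×6.15) = 0.01936 K/W
R_stud  = 0.13/(49.1×0.21×6.15) = 0.00205 K/W
R_cav   = 0.13/(0.0362×0.79×6.15) = 0.7391 K/W
1/R_core = 1/R_stud + 1/R_cav → R_core = 0.002044 K/W
R_outer = 0.019/(1.67×6.15) = 0.00185 K/W
R_total = 0.02325 K/W
Q = ΔT/R_total = 30/0.02325

Q ≈ 1290 W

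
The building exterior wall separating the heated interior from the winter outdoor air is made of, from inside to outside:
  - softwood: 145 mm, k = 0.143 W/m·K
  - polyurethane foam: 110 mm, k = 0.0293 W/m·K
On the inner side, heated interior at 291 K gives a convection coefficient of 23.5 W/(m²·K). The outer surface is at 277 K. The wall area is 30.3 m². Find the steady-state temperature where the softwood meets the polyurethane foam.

Using the resistance-network approach (series):
R_inner film = 1/(h_i·A) = 1/(23.5×30.3) = 0.001404 K/W
R_softwood = L/(kA) = 0.145/(0.143×30.3) = 0.03346 K/W
R_polyurethane foam = L/(kA) = 0.11/(0.0293×30.3) = 0.1239 K/W
R_total = 0.1588 K/W;  Q = ΔT/R_total = 14/0.1588 = 88.18 W
T_interface = T_inner − Q·ΣR(inner→interface) = 291 − 88.2×0.03487

T ≈ 288 K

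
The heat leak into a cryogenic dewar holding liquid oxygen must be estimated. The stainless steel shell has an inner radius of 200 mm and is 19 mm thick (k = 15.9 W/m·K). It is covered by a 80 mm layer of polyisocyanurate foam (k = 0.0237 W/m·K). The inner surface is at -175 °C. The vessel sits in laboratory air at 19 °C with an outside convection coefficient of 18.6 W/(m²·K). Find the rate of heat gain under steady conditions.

Spherical conduction: R = (1/r_in − 1/r_out)/(4πk) per layer; series-sum.
R_stainless steel shell = (1/0.2 − 1/0.219)/(4π×15.9) = 0.002171 K/W
R_polyisocyanurate foam = (1/0.219 − 1/0.299)/(4π×0.0237) = 4.102 K/W
R_outer film = 1/(h·4πr_o²) = 1/(18.6×4π×0.299²) = 0.04786 K/W
R_total = 4.152 K/W
Q = ΔT/R_total = 194/4.152

Q ≈ 46.7 W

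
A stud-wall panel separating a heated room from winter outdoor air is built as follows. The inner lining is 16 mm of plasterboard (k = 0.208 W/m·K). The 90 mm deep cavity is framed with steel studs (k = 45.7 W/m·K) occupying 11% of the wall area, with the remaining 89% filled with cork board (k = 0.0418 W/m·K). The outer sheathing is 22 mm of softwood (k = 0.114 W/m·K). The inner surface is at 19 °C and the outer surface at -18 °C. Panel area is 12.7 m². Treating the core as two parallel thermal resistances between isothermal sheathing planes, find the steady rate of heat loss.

Q ≈ 1630 W

Sheathing layers in series; stud and cavity paths in parallel between them.
R_inner = 0.016/(0.208×12.7) = 0.006057 K/W
R_stud  = 0.09/(45.7×0.11×12.7) = 0.00141 K/W
R_cav   = 0.09/(0.0418×0.89×12.7) = 0.1905 K/W
1/R_core = 1/R_stud + 1/R_cav → R_core = 0.001399 K/W
R_outer = 0.022/(0.114×12.7) = 0.0152 K/W
R_total = 0.02265 K/W
Q = ΔT/R_total = 37/0.02265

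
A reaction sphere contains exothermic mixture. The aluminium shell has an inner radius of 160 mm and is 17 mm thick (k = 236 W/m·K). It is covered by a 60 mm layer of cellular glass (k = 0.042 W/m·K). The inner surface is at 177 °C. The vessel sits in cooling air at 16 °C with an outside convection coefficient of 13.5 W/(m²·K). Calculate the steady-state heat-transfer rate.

Q ≈ 57.2 W

For a spherical shell R = (1/r₁ − 1/r₂)/(4πk); film R = 1/(h·4πr²). In series:
R_aluminium shell = (1/0.16 − 1/0.177)/(4π×236) = 2.024×10^-4 K/W
R_cellular glass = (1/0.177 − 1/0.237)/(4π×0.042) = 2.71 K/W
R_outer film = 1/(h·4πr_o²) = 1/(13.5×4π×0.237²) = 0.1049 K/W
R_total = 2.815 K/W
Q = ΔT/R_total = 161/2.815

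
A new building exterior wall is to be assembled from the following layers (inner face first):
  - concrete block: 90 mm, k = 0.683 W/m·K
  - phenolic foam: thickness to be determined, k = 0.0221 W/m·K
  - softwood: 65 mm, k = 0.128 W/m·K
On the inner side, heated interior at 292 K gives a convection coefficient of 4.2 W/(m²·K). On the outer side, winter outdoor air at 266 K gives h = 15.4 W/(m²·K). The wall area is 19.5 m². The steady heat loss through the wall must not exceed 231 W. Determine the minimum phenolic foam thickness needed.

Model the wall as resistances in series:
R_inner film = 1/(h_i·A) = 1/(4.2×19.5) = 0.01221 K/W
R_concrete block = L/(kA) = 0.09/(0.683×19.5) = 0.006758 K/W
R_softwood = L/(kA) = 0.065/(0.128×19.5) = 0.02604 K/W
R_outer film = 1/(h_o·A) = 1/(15.4×19.5) = 0.00333 K/W
Sum of the known resistances R_other = 0.04834 K/W
Required total resistance R_tot = ΔT/Q_allow = 26/231 = 0.1126 K/W
R_phenolic foam = R_tot − R_other = 0.06421 K/W
L = R·k·A = 0.06421×0.0221×19.5

L ≈ 27.7 mm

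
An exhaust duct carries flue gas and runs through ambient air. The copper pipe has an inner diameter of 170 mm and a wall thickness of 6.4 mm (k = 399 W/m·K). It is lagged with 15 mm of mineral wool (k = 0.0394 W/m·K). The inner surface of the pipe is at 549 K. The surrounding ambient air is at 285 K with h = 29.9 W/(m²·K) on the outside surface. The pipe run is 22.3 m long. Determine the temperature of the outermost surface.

Per-layer cylindrical resistances, series-summed:
R_copper pipe wall = ln(91.4/85)/(2π×399×22.3) = 1.299×10^-6 K/W
R_mineral wool = ln(106.4/91.4)/(2π×0.0394×22.3) = 0.02753 K/W
R_outer film = 1/(h_o·2πr_oL) = 1/(29.9×2π×0.1064×22.3) = 0.002243 K/W
R_total = 0.02977 K/W
Q = ΔT/R_total = 264/0.02977
Q = 8870 W
T_interface = T_inner − Q·ΣR(inner→interface) = 549 − 8870×0.02753

T ≈ 305 K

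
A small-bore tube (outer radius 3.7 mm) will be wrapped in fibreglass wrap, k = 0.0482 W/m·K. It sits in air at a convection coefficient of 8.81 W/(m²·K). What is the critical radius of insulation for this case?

r_cr ≈ 5.47 mm

For a cylinder r_cr = k/h = 0.0482/8.81
r_cr = 5.47 mm; since the bare radius (3.7 mm) is below r_cr, adding a thin layer of insulation will *increase* heat loss.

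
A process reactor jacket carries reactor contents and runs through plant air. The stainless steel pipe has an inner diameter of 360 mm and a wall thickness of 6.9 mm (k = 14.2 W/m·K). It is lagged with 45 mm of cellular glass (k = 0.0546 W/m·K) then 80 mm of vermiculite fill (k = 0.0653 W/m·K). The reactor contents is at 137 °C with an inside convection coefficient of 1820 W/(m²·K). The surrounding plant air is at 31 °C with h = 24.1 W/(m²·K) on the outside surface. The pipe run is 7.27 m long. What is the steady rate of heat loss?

Q ≈ 561 W

Treating each annulus and film as a series resistance:
R_inner film = 1/(h_i·2πr₁L) = 1/(1820×2π×0.18×7.27) = 6.683×10^-5 K/W
R_stainless steel pipe wall = ln(186.9/180)/(2π×14.2×7.27) = 5.799×10^-5 K/W
R_cellular glass = ln(231.9/186.9)/(2π×0.0546×7.27) = 0.0865 K/W
R_vermiculite fill = ln(311.9/231.9)/(2π×0.0653×7.27) = 0.09936 K/W
R_outer film = 1/(h_o·2πr_oL) = 1/(24.1×2π×0.3119×7.27) = 0.002912 K/W
R_total = 0.1889 K/W
Q = ΔT/R_total = 106/0.1889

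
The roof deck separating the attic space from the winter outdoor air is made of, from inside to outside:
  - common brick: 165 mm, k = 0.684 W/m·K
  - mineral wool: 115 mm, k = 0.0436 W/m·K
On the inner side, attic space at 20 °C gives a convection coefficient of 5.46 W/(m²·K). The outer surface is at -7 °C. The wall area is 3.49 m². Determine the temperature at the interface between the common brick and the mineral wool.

Model the wall as resistances in series:
R_inner film = 1/(h_i·A) = 1/(5.46×3.49) = 0.05248 K/W
R_common brick = L/(kA) = 0.165/(0.684×3.49) = 0.06912 K/W
R_mineral wool = L/(kA) = 0.115/(0.0436×3.49) = 0.7558 K/W
R_total = 0.8774 K/W;  Q = ΔT/R_total = 27/0.8774 = 30.77 W
T_interface = T_inner − Q·ΣR(inner→interface) = 20 − 30.8×0.1216

T ≈ 16.3 °C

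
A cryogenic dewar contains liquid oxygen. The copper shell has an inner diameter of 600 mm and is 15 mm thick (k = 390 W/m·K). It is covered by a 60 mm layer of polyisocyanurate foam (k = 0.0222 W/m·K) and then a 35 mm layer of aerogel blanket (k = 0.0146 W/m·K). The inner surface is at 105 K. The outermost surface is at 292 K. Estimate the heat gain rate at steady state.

Q ≈ 61.1 W

For a spherical shell R = (1/r₁ − 1/r₂)/(4πk); film R = 1/(h·4πr²). In series:
R_copper shell = (1/0.3 − 1/0.315)/(4π×390) = 3.239×10^-5 K/W
R_polyisocyanurate foam = (1/0.315 − 1/0.375)/(4π×0.0222) = 1.821 K/W
R_aerogel blanket = (1/0.375 − 1/0.41)/(4π×0.0146) = 1.241 K/W
R_total = 3.062 K/W
Q = ΔT/R_total = 187/3.062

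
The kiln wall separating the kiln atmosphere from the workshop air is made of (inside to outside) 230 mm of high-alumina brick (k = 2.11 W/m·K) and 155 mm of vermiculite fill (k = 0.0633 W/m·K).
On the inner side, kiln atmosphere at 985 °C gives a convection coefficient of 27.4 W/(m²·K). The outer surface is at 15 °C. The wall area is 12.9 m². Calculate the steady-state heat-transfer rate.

Series thermal resistances:
R_inner film = 1/(h_i·A) = 1/(27.4×12.9) = 0.002829 K/W
R_high-alumina brick = L/(kA) = 0.23/(2.11×12.9) = 0.00845 K/W
R_vermiculite fill = L/(kA) = 0.155/(0.0633×12.9) = 0.1898 K/W
R_total = 0.2011 K/W
Q = ΔT / R_total = 970 / 0.2011

Q ≈ 4820 W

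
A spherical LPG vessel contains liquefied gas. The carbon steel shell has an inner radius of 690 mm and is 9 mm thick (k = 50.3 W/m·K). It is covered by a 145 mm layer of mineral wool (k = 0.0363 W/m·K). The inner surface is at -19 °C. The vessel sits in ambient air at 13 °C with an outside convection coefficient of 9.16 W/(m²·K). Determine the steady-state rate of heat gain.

Q ≈ 58.1 W

Each spherical layer contributes R = (1/r_i − 1/r_o)/(4πk):
R_carbon steel shell = (1/0.69 − 1/0.699)/(4π×50.3) = 2.952×10^-5 K/W
R_mineral wool = (1/0.699 − 1/0.844)/(4π×0.0363) = 0.5388 K/W
R_outer film = 1/(h·4πr_o²) = 1/(9.16×4π×0.844²) = 0.0122 K/W
R_total = 0.551 K/W
Q = ΔT/R_total = 32/0.551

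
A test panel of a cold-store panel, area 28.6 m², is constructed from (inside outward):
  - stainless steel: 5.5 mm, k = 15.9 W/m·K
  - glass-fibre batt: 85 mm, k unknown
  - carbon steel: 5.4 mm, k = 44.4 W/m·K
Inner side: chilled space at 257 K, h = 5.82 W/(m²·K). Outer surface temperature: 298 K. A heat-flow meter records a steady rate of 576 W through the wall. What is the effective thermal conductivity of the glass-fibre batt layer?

Model the wall as resistances in series:
R_inner film = 1/(h_i·A) = 1/(5.82×28.6) = 0.006008 K/W
R_stainless steel = L/(kA) = 0.0055/(15.9×28.6) = 1.209×10^-5 K/W
R_carbon steel = L/(kA) = 0.0054/(44.4×28.6) = 4.253×10^-6 K/W
Sum of known resistances R_other = 0.006024 K/W
Total R = ΔT/Q = 41/576 = 0.07118 K/W
R_glass-fibre batt = R_total − R_other = 0.06516 K/W
k = L/(R·A) = 0.085/(0.06516×28.6)

k ≈ 0.0456 W/(m·K)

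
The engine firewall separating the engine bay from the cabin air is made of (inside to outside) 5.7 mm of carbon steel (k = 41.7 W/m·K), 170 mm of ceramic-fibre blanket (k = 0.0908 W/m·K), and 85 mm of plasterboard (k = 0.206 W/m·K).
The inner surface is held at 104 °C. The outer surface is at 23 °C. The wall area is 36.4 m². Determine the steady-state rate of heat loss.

Q ≈ 1290 W

Model the wall as resistances in series:
R_carbon steel = L/(kA) = 0.0057/(41.7×36.4) = 3.755×10^-6 K/W
R_ceramic-fibre blanket = L/(kA) = 0.17/(0.0908×36.4) = 0.05144 K/W
R_plasterboard = L/(kA) = 0.085/(0.206×36.4) = 0.01134 K/W
R_total = 0.06277 K/W
Q = ΔT / R_total = 81 / 0.06277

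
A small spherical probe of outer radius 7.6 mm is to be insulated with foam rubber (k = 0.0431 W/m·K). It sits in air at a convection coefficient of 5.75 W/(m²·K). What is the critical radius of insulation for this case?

For a sphere r_cr = 2k/h = 2×0.0431/5.75
r_cr = 15 mm; since the bare radius (7.6 mm) is below r_cr, adding a thin layer of insulation will *increase* heat loss.

r_cr ≈ 15 mm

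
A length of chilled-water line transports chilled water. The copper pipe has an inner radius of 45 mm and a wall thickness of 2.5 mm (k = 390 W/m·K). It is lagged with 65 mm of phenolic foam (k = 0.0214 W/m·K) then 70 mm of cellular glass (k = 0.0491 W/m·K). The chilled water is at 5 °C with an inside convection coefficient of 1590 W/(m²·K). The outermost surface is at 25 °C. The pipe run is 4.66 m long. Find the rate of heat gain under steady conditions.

Cylindrical conduction, so R = ln(r₂/r₁)/(2πkL) per layer, in series:
R_inner film = 1/(h_i·2πr₁L) = 1/(1590×2π×0.045×4.66) = 4.773×10^-4 K/W
R_copper pipe wall = ln(47.5/45)/(2π×390×4.66) = 4.735×10^-6 K/W
R_phenolic foam = ln(112.5/47.5)/(2π×0.0214×4.66) = 1.376 K/W
R_cellular glass = ln(182.5/112.5)/(2π×0.0491×4.66) = 0.3365 K/W
R_total = 1.713 K/W
Q = ΔT/R_total = 20/1.713

Q ≈ 11.7 W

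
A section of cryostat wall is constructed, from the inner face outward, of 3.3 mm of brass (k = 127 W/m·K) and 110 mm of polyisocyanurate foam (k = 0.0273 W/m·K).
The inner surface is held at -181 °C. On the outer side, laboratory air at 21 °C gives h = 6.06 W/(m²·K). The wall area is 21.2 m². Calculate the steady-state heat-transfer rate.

Q ≈ 1020 W

Thermal resistances in series:
R_brass = L/(kA) = 0.0033/(127×21.2) = 1.226×10^-6 K/W
R_polyisocyanurate foam = L/(kA) = 0.11/(0.0273×21.2) = 0.1901 K/W
R_outer film = 1/(h_o·A) = 1/(6.06×21.2) = 0.007784 K/W
R_total = 0.1978 K/W
Q = ΔT / R_total = 202 / 0.1978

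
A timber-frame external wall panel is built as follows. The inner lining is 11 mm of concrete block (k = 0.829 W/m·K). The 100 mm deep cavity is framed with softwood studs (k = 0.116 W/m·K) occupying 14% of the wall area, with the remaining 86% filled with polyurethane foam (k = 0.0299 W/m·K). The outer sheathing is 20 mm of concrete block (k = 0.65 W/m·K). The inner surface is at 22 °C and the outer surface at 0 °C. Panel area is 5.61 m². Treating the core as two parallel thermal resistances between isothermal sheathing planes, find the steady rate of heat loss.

Q ≈ 50.8 W

Sheathing layers in series; stud and cavity paths in parallel between them.
R_inner = 0.011/(0.829×5.61) = 0.002365 K/W
R_stud  = 0.1/(0.116×0.14×5.61) = 1.098 K/W
R_cav   = 0.1/(0.0299×0.86×5.61) = 0.6932 K/W
1/R_core = 1/R_stud + 1/R_cav → R_core = 0.4249 K/W
R_outer = 0.02/(0.65×5.61) = 0.005485 K/W
R_total = 0.4327 K/W
Q = ΔT/R_total = 22/0.4327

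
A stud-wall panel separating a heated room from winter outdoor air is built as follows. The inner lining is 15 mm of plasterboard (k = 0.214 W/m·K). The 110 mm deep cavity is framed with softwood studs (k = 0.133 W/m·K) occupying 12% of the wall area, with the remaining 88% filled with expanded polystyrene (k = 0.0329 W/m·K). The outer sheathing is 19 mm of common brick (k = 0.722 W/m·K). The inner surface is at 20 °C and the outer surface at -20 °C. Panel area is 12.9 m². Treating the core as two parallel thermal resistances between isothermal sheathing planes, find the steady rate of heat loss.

Q ≈ 203 W

Sheathing layers in series; stud and cavity paths in parallel between them.
R_inner = 0.015/(0.214×12.9) = 0.005434 K/W
R_stud  = 0.11/(0.133×0.12×12.9) = 0.5343 K/W
R_cav   = 0.11/(0.0329×0.88×12.9) = 0.2945 K/W
1/R_core = 1/R_stud + 1/R_cav → R_core = 0.1899 K/W
R_outer = 0.019/(0.722×12.9) = 0.00204 K/W
R_total = 0.1973 K/W
Q = ΔT/R_total = 40/0.1973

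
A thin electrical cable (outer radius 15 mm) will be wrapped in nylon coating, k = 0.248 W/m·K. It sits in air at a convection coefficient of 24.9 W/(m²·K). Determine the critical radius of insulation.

For a cylinder r_cr = k/h = 0.248/24.9
r_cr = 9.96 mm; since the bare radius (15 mm) is above r_cr, any added insulation will reduce heat loss.

r_cr ≈ 9.96 mm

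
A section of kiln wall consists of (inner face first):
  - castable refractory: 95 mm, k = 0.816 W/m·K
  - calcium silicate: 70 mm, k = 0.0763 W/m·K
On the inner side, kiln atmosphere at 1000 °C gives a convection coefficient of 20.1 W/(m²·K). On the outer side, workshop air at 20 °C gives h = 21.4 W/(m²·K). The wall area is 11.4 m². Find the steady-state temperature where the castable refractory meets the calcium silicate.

T ≈ 856 °C

Treating each layer as a thermal resistance in series:
R_inner film = 1/(h_i·A) = 1/(20.1×11.4) = 0.004364 K/W
R_castable refractory = L/(kA) = 0.095/(0.816×11.4) = 0.01021 K/W
R_calcium silicate = L/(kA) = 0.07/(0.0763×11.4) = 0.08048 K/W
R_outer film = 1/(h_o·A) = 1/(21.4×11.4) = 0.004099 K/W
R_total = 0.09915 K/W;  Q = ΔT/R_total = 980/0.09915 = 9884 W
T_interface = T_inner − Q·ΣR(inner→interface) = 1000 − 9880×0.01458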